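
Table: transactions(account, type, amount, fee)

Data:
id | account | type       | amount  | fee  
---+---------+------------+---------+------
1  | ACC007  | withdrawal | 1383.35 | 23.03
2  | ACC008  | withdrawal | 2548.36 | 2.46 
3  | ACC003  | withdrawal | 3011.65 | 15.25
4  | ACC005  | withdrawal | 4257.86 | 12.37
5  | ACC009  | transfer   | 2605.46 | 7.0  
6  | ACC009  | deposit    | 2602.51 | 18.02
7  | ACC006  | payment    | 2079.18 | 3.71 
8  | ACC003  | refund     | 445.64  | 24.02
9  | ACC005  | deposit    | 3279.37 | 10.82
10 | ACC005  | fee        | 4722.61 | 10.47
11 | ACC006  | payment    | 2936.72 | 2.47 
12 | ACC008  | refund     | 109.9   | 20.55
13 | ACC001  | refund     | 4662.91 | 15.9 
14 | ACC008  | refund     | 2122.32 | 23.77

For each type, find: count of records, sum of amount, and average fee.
SELECT type,
       COUNT(*) as cnt,
       SUM(amount) as total_amount,
       AVG(fee) as avg_fee
FROM transactions
GROUP BY type

Result:
  deposit: 2 records, 5881.88 total amount, 14.42 avg fee
  fee: 1 records, 4722.61 total amount, 10.47 avg fee
  payment: 2 records, 5015.90 total amount, 3.09 avg fee
  refund: 4 records, 7340.77 total amount, 21.06 avg fee
  transfer: 1 records, 2605.46 total amount, 7.00 avg fee
  withdrawal: 4 records, 11201.22 total amount, 13.28 avg fee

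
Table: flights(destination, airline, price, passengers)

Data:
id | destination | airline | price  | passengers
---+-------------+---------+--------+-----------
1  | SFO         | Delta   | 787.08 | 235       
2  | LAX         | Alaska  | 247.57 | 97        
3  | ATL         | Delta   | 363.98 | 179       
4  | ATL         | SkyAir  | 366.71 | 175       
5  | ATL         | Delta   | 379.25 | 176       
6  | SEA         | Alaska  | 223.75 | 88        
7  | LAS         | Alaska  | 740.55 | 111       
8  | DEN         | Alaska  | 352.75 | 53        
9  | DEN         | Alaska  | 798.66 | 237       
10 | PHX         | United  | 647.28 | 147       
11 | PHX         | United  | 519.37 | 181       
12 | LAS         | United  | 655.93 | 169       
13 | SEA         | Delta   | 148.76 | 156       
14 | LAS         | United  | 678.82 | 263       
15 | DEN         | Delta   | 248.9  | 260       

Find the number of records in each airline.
SELECT airline, COUNT(*) as count
FROM flights
GROUP BY airline

Result:
  Alaska: 5
  Delta: 5
  SkyAir: 1
  United: 4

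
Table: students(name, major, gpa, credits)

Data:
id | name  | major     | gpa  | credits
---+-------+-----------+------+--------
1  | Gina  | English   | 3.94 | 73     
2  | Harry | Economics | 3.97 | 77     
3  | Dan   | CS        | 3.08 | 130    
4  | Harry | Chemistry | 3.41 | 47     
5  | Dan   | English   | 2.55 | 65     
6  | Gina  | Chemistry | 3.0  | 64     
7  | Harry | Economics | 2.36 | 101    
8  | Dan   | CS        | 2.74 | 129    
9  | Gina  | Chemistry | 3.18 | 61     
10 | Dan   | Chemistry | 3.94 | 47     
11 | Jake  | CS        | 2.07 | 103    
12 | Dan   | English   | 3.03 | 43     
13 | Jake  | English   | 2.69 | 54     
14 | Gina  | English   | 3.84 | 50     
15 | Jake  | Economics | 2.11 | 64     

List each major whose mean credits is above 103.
SELECT major, AVG(credits)
FROM students
GROUP BY major
HAVING AVG(credits) > 103

Result:
  CS: avg=120.67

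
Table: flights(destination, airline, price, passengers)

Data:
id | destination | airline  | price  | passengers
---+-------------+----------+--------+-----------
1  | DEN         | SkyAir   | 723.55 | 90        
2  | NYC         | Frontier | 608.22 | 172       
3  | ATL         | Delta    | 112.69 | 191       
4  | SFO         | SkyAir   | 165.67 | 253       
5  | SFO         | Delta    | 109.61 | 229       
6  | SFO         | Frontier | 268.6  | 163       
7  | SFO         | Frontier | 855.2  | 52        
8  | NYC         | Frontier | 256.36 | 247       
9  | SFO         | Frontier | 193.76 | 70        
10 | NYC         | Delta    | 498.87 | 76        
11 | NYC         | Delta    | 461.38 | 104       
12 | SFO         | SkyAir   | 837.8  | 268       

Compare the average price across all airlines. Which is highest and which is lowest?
SELECT airline, AVG(price)
FROM flights
GROUP BY airline
ORDER BY AVG(price)

All groups:
  Delta: 295.64
  Frontier: 436.43
  SkyAir: 575.67

Highest: SkyAir (575.67)
Lowest: Delta (295.64)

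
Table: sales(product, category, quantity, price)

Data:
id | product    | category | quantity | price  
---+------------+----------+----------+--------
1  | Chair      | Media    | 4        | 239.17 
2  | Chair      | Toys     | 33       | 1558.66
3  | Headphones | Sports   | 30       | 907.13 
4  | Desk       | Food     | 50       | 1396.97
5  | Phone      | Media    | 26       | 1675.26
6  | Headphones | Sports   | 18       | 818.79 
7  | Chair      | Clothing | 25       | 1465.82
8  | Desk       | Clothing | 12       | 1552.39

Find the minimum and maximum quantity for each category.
SELECT category, MIN(quantity), MAX(quantity)
FROM sales
GROUP BY category

Result:
  Clothing: min=12, max=25
  Food: min=50, max=50
  Media: min=4, max=26
  Sports: min=18, max=30
  Toys: min=33, max=33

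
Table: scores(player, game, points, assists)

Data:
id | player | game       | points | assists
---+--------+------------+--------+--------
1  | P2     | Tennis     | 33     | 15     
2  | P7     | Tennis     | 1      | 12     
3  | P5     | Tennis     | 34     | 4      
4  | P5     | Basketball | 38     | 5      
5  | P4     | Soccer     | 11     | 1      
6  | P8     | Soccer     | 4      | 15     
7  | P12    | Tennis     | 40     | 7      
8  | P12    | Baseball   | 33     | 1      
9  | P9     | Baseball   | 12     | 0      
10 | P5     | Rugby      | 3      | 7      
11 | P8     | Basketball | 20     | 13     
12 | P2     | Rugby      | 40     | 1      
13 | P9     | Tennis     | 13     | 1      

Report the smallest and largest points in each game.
SELECT game, MIN(points), MAX(points)
FROM scores
GROUP BY game

Result:
  Baseball: min=12, max=33
  Basketball: min=20, max=38
  Rugby: min=3, max=40
  Soccer: min=4, max=11
  Tennis: min=1, max=40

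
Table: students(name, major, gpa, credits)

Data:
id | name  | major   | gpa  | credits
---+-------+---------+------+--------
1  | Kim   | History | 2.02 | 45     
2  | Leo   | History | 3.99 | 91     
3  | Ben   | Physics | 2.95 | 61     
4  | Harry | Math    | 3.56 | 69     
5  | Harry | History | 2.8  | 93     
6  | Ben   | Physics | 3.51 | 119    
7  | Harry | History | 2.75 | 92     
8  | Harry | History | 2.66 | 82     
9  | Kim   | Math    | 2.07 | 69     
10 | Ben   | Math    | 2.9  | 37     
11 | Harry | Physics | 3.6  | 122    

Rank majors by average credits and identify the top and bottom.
SELECT major, AVG(credits)
FROM students
GROUP BY major
ORDER BY AVG(credits)

All groups:
  Math: 58.33
  History: 80.60
  Physics: 100.67

Highest: Physics (100.67)
Lowest: Math (58.33)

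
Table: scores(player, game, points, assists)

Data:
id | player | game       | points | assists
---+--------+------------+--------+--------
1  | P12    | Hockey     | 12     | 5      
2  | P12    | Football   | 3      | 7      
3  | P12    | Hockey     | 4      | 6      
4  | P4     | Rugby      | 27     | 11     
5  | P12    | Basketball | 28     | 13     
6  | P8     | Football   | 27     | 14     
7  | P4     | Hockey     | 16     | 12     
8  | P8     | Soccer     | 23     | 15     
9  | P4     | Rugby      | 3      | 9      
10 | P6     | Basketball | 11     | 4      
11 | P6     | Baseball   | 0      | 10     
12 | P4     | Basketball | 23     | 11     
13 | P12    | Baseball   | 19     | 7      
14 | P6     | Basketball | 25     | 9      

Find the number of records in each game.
SELECT game, COUNT(*) as count
FROM scores
GROUP BY game

Result:
  Baseball: 2
  Basketball: 4
  Football: 2
  Hockey: 3
  Rugby: 2
  Soccer: 1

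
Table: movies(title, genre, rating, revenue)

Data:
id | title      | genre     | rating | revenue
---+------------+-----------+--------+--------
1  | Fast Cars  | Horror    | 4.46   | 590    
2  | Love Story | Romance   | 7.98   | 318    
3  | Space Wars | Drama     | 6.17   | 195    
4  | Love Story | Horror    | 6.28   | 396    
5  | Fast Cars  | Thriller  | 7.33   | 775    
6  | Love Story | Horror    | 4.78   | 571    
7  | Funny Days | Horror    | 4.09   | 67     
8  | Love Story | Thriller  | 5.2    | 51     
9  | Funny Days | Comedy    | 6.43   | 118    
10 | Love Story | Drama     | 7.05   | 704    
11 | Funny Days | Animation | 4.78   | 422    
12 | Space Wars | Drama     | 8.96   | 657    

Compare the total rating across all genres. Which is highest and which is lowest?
SELECT genre, SUM(rating)
FROM movies
GROUP BY genre
ORDER BY SUM(rating)

All groups:
  Animation: 4.78
  Comedy: 6.43
  Romance: 7.98
  Thriller: 12.53
  Horror: 19.61
  Drama: 22.18

Highest: Drama (22.18)
Lowest: Animation (4.78)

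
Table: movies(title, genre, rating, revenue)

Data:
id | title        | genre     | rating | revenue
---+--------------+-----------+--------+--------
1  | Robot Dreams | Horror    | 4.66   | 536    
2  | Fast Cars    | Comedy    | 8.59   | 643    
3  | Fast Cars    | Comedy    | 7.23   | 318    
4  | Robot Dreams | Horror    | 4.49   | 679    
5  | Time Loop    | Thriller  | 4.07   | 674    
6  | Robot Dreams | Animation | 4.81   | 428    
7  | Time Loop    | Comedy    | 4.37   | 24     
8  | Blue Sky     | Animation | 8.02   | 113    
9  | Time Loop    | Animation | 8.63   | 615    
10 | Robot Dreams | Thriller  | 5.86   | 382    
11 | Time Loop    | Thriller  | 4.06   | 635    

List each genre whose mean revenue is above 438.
SELECT genre, AVG(revenue)
FROM movies
GROUP BY genre
HAVING AVG(revenue) > 438

Result:
  Horror: avg=607.50
  Thriller: avg=563.67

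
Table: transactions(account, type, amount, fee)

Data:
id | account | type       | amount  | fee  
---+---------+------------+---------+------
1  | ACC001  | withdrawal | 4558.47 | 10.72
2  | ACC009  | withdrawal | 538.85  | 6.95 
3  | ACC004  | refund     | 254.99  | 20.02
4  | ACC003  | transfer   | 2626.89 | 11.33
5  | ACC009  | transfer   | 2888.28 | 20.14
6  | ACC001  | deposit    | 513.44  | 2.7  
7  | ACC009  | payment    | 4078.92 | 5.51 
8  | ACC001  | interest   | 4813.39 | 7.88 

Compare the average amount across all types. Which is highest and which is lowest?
SELECT type, AVG(amount)
FROM transactions
GROUP BY type
ORDER BY AVG(amount)

All groups:
  refund: 254.99
  deposit: 513.44
  withdrawal: 2548.66
  transfer: 2757.59
  payment: 4078.92
  interest: 4813.39

Highest: interest (4813.39)
Lowest: refund (254.99)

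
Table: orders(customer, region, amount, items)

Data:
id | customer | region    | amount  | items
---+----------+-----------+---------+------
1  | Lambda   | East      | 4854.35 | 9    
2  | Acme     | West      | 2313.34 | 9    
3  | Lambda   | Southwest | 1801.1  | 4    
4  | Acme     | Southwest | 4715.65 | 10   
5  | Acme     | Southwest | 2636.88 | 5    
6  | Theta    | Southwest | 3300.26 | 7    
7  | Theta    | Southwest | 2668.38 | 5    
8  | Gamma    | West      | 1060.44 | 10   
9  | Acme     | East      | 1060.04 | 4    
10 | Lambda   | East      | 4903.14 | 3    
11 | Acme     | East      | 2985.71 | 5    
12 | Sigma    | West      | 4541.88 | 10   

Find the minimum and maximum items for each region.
SELECT region, MIN(items), MAX(items)
FROM orders
GROUP BY region

Result:
  East: min=3, max=9
  Southwest: min=4, max=10
  West: min=9, max=10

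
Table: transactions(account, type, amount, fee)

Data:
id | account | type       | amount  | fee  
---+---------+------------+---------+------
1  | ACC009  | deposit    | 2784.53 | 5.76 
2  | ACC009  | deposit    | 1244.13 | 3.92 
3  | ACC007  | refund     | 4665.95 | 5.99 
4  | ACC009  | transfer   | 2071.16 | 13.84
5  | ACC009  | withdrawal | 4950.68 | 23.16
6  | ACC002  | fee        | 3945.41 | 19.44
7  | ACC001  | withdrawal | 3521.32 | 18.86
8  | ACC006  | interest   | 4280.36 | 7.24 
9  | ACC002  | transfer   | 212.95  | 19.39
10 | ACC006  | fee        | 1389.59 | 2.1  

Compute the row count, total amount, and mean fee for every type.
SELECT type,
       COUNT(*) as cnt,
       SUM(amount) as total_amount,
       AVG(fee) as avg_fee
FROM transactions
GROUP BY type

Result:
  deposit: 2 records, 4028.66 total amount, 4.84 avg fee
  fee: 2 records, 5335.00 total amount, 10.77 avg fee
  interest: 1 records, 4280.36 total amount, 7.24 avg fee
  refund: 1 records, 4665.95 total amount, 5.99 avg fee
  transfer: 2 records, 2284.11 total amount, 16.62 avg fee
  withdrawal: 2 records, 8472.00 total amount, 21.01 avg fee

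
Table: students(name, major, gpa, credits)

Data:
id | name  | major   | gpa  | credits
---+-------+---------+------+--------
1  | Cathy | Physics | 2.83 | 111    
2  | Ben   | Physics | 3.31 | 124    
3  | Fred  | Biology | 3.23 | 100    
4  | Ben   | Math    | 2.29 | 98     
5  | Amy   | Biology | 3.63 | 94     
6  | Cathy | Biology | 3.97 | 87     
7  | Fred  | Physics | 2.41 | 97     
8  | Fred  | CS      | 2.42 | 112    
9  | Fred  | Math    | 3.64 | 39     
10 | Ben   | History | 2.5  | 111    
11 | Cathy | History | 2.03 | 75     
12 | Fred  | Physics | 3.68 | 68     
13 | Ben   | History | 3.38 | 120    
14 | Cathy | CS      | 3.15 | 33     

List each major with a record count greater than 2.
SELECT major, COUNT(*) as cnt
FROM students
GROUP BY major
HAVING COUNT(*) > 2

Result:
  Biology: 3
  History: 3
  Physics: 4

Note: HAVING filters groups after aggregation, WHERE filters rows before.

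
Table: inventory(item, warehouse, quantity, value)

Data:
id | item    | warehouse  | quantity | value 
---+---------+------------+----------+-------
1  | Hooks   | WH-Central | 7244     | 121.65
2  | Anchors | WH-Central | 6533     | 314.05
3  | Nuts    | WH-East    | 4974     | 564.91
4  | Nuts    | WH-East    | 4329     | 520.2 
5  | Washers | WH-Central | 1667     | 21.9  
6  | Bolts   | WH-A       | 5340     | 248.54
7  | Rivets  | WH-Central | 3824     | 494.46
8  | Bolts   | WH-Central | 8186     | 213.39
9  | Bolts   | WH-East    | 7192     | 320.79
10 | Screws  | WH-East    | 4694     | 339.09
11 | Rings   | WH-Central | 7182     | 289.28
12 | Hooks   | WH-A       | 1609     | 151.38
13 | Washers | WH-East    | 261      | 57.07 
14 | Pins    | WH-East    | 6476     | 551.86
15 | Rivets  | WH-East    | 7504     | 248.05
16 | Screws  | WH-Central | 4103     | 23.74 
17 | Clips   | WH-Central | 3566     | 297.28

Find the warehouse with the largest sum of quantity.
SELECT warehouse, SUM(quantity) as val
FROM inventory
GROUP BY warehouse
ORDER BY val DESC
LIMIT 1

Result: WH-Central with sum(quantity) = 42305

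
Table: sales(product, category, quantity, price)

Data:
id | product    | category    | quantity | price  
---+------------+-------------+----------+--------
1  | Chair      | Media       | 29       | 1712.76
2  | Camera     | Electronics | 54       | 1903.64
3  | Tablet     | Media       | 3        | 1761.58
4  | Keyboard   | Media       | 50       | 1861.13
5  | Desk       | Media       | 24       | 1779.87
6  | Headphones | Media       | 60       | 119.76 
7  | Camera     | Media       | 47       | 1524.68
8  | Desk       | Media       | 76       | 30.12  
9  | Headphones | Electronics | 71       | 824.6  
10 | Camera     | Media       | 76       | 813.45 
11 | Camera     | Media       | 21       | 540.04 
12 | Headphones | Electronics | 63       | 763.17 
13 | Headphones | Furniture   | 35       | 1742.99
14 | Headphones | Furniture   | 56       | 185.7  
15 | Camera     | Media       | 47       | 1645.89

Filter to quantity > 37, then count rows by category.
SELECT category, COUNT(*)
FROM sales
WHERE quantity > 37
GROUP BY category

Note: WHERE filters rows before grouping.

Result:
  Electronics: 3
  Furniture: 1
  Media: 6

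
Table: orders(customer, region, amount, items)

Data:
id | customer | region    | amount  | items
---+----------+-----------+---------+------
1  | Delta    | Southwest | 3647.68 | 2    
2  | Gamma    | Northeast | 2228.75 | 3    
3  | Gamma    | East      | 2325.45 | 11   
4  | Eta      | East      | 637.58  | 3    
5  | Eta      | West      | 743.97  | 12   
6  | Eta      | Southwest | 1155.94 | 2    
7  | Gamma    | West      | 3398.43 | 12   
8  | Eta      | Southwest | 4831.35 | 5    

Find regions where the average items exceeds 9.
SELECT region, AVG(items)
FROM orders
GROUP BY region
HAVING AVG(items) > 9

Result:
  West: avg=12.00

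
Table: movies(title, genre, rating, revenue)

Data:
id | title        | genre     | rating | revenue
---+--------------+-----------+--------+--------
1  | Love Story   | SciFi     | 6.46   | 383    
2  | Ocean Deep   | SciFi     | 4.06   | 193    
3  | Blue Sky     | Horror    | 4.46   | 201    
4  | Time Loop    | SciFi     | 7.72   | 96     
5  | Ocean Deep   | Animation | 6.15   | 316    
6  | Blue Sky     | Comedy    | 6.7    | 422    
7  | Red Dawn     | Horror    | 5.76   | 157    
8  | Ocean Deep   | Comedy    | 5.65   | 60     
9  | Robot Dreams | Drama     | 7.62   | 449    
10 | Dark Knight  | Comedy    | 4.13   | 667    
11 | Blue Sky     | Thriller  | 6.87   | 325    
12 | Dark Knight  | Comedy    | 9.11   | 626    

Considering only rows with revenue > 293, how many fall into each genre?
SELECT genre, COUNT(*)
FROM movies
WHERE revenue > 293
GROUP BY genre

Note: WHERE filters rows before grouping.

Result:
  Animation: 1
  Comedy: 3
  Drama: 1
  SciFi: 1
  Thriller: 1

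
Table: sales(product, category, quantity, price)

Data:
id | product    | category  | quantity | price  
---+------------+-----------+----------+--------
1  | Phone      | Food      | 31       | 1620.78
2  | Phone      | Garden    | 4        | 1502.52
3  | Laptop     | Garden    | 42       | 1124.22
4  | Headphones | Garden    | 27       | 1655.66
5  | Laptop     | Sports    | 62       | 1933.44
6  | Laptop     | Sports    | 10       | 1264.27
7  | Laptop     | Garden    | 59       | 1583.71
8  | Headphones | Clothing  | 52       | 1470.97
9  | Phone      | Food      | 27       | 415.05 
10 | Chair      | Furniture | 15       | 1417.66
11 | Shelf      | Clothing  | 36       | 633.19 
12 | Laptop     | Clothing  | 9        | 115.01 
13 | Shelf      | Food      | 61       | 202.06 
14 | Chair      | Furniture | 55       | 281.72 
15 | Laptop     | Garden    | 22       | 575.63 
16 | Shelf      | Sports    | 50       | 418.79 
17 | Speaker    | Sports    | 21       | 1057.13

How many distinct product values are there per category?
SELECT category, COUNT(DISTINCT product)
FROM sales
GROUP BY category

Result:
  Clothing: 3 distinct
  Food: 2 distinct
  Furniture: 1 distinct
  Garden: 3 distinct
  Sports: 3 distinct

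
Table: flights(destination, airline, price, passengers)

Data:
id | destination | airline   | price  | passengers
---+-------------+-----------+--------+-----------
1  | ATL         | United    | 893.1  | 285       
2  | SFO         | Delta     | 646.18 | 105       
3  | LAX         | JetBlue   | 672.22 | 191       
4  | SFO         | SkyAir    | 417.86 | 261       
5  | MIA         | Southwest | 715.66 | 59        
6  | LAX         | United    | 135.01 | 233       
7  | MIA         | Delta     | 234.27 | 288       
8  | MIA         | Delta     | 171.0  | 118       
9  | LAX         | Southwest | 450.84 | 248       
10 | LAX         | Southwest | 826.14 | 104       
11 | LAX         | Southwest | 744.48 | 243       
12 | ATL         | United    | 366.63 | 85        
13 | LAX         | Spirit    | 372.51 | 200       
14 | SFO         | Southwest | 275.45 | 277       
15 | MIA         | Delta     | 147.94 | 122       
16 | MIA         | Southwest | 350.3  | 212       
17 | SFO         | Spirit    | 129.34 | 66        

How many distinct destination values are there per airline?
SELECT airline, COUNT(DISTINCT destination)
FROM flights
GROUP BY airline

Result:
  Delta: 2 distinct
  JetBlue: 1 distinct
  SkyAir: 1 distinct
  Southwest: 3 distinct
  Spirit: 2 distinct
  United: 2 distinct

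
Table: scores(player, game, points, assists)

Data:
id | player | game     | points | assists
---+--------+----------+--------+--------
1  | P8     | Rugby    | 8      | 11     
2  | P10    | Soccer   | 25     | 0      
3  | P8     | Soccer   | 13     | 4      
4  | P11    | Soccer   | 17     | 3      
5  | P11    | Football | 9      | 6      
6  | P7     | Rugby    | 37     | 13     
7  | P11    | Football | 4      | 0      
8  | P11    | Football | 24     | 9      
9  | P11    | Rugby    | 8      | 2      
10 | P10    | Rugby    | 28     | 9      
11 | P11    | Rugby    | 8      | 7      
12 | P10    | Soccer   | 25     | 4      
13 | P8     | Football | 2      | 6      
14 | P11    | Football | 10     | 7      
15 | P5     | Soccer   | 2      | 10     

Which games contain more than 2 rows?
SELECT game, COUNT(*) as cnt
FROM scores
GROUP BY game
HAVING COUNT(*) > 2

Result:
  Football: 5
  Rugby: 5
  Soccer: 5

Note: HAVING filters groups after aggregation, WHERE filters rows before.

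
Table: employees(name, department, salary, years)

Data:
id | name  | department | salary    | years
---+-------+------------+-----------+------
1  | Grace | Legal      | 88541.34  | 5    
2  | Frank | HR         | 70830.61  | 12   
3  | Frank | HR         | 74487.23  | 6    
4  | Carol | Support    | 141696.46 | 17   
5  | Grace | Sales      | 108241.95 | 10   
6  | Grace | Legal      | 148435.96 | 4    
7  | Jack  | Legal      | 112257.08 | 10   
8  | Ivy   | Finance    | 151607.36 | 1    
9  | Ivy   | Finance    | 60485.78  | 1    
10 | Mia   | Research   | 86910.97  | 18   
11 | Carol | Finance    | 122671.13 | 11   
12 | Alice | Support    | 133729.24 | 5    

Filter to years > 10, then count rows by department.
SELECT department, COUNT(*)
FROM employees
WHERE years > 10
GROUP BY department

Note: WHERE filters rows before grouping.

Result:
  Finance: 1
  HR: 1
  Research: 1
  Support: 1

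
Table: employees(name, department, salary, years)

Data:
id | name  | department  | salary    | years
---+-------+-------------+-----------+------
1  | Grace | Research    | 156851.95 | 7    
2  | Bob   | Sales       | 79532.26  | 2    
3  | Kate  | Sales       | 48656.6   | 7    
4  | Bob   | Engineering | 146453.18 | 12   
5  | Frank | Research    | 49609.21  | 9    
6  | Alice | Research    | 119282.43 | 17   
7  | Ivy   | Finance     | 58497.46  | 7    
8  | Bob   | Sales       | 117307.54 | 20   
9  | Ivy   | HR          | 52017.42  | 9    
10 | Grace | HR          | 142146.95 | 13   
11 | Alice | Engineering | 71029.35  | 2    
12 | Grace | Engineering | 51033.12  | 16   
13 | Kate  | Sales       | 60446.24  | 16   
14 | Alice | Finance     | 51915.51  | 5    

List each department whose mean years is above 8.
SELECT department, AVG(years)
FROM employees
GROUP BY department
HAVING AVG(years) > 8

Result:
  Engineering: avg=10.00
  HR: avg=11.00
  Research: avg=11.00
  Sales: avg=11.25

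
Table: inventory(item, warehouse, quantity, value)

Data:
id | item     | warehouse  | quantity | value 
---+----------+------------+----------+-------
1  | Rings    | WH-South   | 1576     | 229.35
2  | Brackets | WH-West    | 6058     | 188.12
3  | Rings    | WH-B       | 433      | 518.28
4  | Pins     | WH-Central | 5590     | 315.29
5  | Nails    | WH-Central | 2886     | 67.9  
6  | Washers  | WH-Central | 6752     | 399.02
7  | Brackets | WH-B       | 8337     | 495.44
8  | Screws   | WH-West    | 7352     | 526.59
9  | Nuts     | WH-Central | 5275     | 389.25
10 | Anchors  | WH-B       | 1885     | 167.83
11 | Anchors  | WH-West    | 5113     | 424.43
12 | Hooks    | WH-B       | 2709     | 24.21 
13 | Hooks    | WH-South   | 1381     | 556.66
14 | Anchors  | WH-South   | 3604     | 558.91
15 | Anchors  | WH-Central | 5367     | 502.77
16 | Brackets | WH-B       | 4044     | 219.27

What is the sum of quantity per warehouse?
SELECT warehouse, SUM(quantity) as result
FROM inventory
GROUP BY warehouse

Result:
  WH-B: 17408
  WH-Central: 25870
  WH-South: 6561
  WH-West: 18523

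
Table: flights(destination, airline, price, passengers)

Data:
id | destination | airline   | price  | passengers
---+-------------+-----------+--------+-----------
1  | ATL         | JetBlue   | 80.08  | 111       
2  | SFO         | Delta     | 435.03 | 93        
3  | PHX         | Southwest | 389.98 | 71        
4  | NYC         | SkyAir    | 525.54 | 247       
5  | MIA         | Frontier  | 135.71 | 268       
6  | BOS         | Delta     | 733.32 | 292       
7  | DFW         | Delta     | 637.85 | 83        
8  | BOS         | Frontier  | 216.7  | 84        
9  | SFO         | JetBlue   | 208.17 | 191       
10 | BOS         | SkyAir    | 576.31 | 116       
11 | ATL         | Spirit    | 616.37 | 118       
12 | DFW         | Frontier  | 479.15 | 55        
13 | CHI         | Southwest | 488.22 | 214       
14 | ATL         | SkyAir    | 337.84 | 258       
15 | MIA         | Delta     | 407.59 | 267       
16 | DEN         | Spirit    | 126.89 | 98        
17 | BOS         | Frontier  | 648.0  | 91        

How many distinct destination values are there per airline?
SELECT airline, COUNT(DISTINCT destination)
FROM flights
GROUP BY airline

Result:
  Delta: 4 distinct
  Frontier: 3 distinct
  JetBlue: 2 distinct
  SkyAir: 3 distinct
  Southwest: 2 distinct
  Spirit: 2 distinct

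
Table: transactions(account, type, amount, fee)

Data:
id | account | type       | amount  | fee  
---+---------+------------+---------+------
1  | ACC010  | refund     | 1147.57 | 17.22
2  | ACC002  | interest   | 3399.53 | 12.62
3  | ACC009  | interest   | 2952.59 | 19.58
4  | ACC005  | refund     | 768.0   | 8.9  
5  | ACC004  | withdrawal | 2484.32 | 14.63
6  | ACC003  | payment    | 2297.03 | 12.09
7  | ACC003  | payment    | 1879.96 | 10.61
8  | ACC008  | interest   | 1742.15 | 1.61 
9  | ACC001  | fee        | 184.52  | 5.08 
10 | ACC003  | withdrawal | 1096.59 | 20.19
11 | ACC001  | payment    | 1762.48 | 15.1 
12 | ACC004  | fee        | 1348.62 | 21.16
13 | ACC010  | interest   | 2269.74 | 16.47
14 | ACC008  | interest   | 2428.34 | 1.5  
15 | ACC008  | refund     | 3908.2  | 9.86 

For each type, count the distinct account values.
SELECT type, COUNT(DISTINCT account)
FROM transactions
GROUP BY type

Result:
  fee: 2 distinct
  interest: 4 distinct
  payment: 2 distinct
  refund: 3 distinct
  withdrawal: 2 distinct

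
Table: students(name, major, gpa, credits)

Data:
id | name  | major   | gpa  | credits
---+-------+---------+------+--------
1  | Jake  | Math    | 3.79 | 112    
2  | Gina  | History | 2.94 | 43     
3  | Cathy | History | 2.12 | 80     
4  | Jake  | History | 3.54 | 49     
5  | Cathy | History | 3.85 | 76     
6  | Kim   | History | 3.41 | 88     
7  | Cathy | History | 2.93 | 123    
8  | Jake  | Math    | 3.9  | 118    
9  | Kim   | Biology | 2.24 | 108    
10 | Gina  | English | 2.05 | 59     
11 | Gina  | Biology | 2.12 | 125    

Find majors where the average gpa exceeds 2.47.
SELECT major, AVG(gpa)
FROM students
GROUP BY major
HAVING AVG(gpa) > 2.47

Result:
  History: avg=3.13
  Math: avg=3.85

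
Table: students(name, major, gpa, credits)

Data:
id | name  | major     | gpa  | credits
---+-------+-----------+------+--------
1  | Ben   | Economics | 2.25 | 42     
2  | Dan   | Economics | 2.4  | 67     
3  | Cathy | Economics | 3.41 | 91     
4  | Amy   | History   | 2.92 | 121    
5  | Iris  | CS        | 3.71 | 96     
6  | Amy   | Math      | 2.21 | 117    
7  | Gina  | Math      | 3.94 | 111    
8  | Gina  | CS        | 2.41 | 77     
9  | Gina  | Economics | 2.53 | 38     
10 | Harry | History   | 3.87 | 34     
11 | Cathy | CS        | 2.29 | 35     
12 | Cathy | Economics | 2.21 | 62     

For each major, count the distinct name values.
SELECT major, COUNT(DISTINCT name)
FROM students
GROUP BY major

Result:
  CS: 3 distinct
  Economics: 4 distinct
  History: 2 distinct
  Math: 2 distinct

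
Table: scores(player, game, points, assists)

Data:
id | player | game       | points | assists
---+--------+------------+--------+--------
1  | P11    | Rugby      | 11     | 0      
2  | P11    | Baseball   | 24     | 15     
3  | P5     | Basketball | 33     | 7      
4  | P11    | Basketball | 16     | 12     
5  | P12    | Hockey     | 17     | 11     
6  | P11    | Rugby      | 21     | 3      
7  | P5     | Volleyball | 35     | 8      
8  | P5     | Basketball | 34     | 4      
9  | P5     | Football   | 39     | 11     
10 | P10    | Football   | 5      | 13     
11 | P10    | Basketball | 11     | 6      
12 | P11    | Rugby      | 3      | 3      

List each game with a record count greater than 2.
SELECT game, COUNT(*) as cnt
FROM scores
GROUP BY game
HAVING COUNT(*) > 2

Result:
  Basketball: 4
  Rugby: 3

Note: HAVING filters groups after aggregation, WHERE filters rows before.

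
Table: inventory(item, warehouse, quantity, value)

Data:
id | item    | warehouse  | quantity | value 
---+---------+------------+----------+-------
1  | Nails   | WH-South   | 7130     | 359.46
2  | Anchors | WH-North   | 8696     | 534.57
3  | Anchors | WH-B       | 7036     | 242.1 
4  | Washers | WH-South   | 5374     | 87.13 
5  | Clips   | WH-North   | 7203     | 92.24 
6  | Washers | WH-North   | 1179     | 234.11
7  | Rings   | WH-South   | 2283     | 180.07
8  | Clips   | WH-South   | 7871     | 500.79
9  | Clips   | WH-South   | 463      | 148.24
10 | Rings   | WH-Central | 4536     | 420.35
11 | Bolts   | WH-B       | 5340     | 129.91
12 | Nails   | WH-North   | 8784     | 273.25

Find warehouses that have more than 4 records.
SELECT warehouse, COUNT(*) as cnt
FROM inventory
GROUP BY warehouse
HAVING COUNT(*) > 4

Result:
  WH-South: 5

Note: HAVING filters groups after aggregation, WHERE filters rows before.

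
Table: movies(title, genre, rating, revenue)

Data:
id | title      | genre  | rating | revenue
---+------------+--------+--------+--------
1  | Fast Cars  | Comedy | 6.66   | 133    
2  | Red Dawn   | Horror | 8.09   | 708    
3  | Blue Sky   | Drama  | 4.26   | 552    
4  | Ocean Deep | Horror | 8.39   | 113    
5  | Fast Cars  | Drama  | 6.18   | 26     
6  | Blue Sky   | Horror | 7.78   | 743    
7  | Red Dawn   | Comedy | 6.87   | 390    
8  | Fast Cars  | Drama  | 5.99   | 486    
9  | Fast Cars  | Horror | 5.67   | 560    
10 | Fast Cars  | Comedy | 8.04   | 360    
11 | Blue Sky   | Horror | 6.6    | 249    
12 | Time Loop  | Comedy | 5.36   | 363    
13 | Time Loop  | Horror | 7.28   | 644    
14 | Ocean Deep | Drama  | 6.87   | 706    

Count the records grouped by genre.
SELECT genre, COUNT(*) as count
FROM movies
GROUP BY genre

Result:
  Comedy: 4
  Drama: 4
  Horror: 6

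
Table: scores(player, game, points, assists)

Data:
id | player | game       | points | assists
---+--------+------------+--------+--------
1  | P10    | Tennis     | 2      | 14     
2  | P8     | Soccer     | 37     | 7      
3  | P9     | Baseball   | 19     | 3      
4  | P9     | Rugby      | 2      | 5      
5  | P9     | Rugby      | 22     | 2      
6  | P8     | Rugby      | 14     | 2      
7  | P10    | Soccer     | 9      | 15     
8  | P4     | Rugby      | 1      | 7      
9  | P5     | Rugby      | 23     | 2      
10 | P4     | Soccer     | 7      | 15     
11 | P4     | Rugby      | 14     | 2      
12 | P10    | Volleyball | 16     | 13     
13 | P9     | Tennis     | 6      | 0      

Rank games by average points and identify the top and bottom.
SELECT game, AVG(points)
FROM scores
GROUP BY game
ORDER BY AVG(points)

All groups:
  Tennis: 4.00
  Rugby: 12.67
  Volleyball: 16.00
  Soccer: 17.67
  Baseball: 19.00

Highest: Baseball (19.00)
Lowest: Tennis (4.00)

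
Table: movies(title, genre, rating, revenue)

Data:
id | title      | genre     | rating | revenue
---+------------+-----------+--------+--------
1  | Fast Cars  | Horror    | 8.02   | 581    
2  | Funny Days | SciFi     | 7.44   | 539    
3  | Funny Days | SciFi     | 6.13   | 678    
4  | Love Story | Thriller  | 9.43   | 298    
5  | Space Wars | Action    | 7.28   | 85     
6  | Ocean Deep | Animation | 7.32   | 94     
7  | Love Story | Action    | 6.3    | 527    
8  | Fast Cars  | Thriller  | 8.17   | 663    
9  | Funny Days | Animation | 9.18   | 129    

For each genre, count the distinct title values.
SELECT genre, COUNT(DISTINCT title)
FROM movies
GROUP BY genre

Result:
  Action: 2 distinct
  Animation: 2 distinct
  Horror: 1 distinct
  SciFi: 1 distinct
  Thriller: 2 distinct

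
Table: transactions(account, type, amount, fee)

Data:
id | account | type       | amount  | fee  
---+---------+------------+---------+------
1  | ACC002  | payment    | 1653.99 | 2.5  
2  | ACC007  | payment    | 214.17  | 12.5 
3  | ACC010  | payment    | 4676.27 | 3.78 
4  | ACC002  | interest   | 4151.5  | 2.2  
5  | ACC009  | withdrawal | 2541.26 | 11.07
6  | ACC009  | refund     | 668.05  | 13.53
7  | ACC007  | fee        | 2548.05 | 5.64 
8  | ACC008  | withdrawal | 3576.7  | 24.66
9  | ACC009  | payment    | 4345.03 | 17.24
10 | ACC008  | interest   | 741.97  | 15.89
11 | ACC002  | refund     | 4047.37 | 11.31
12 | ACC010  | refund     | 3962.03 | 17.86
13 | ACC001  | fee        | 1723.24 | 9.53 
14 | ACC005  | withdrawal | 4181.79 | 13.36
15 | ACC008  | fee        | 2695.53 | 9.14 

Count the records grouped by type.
SELECT type, COUNT(*) as count
FROM transactions
GROUP BY type

Result:
  fee: 3
  interest: 2
  payment: 4
  refund: 3
  withdrawal: 3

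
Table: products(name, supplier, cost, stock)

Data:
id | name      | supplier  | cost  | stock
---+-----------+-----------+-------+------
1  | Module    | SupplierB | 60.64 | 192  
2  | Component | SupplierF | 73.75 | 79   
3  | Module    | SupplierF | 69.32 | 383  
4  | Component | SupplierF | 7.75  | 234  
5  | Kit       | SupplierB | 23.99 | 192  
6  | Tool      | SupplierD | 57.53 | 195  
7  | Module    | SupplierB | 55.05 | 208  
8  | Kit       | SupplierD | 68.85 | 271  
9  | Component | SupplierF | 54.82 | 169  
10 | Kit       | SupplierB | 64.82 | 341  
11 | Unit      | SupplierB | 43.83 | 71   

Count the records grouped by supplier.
SELECT supplier, COUNT(*) as count
FROM products
GROUP BY supplier

Result:
  SupplierB: 5
  SupplierD: 2
  SupplierF: 4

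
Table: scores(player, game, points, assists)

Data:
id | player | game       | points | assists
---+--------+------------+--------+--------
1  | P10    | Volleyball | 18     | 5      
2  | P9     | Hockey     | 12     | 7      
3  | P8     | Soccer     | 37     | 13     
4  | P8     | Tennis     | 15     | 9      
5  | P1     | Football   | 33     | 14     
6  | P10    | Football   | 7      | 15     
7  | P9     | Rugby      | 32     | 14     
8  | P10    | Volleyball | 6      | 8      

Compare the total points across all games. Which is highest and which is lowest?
SELECT game, SUM(points)
FROM scores
GROUP BY game
ORDER BY SUM(points)

All groups:
  Hockey: 12
  Tennis: 15
  Volleyball: 24
  Rugby: 32
  Soccer: 37
  Football: 40

Highest: Football (40)
Lowest: Hockey (12)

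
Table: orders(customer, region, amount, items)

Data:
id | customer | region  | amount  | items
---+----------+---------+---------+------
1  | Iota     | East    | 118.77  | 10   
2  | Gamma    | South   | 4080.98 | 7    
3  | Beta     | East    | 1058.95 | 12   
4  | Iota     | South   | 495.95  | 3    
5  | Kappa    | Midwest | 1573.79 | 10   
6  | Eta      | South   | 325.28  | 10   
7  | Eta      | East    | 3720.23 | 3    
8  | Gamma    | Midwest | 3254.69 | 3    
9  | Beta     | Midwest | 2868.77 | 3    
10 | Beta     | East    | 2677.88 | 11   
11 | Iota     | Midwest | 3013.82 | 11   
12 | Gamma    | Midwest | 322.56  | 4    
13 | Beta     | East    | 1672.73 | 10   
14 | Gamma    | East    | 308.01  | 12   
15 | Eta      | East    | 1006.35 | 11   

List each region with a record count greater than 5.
SELECT region, COUNT(*) as cnt
FROM orders
GROUP BY region
HAVING COUNT(*) > 5

Result:
  East: 7

Note: HAVING filters groups after aggregation, WHERE filters rows before.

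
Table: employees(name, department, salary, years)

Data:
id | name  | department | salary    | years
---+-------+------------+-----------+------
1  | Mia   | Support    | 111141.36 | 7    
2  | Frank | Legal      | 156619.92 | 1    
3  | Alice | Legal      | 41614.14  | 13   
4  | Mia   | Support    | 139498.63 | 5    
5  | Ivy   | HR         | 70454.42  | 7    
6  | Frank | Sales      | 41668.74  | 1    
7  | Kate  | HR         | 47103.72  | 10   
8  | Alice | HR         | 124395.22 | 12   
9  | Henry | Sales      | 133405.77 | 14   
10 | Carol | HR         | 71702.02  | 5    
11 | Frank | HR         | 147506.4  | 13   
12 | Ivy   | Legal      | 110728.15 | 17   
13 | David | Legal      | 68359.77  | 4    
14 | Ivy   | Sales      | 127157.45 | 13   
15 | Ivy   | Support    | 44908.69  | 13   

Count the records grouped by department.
SELECT department, COUNT(*) as count
FROM employees
GROUP BY department

Result:
  HR: 5
  Legal: 4
  Sales: 3
  Support: 3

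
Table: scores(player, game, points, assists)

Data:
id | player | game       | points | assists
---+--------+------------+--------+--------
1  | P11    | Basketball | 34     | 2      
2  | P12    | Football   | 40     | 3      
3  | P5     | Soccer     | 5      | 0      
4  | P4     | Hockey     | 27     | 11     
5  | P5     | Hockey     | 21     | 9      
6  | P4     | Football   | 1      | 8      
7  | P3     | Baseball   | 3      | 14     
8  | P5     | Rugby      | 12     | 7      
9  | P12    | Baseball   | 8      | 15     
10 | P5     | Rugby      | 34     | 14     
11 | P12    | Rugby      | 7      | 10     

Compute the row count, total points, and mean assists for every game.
SELECT game,
       COUNT(*) as cnt,
       SUM(points) as total_points,
       AVG(assists) as avg_assists
FROM scores
GROUP BY game

Result:
  Baseball: 2 records, 11 total points, 14.50 avg assists
  Basketball: 1 records, 34 total points, 2.00 avg assists
  Football: 2 records, 41 total points, 5.50 avg assists
  Hockey: 2 records, 48 total points, 10.00 avg assists
  Rugby: 3 records, 53 total points, 10.33 avg assists
  Soccer: 1 records, 5 total points, 0.00 avg assists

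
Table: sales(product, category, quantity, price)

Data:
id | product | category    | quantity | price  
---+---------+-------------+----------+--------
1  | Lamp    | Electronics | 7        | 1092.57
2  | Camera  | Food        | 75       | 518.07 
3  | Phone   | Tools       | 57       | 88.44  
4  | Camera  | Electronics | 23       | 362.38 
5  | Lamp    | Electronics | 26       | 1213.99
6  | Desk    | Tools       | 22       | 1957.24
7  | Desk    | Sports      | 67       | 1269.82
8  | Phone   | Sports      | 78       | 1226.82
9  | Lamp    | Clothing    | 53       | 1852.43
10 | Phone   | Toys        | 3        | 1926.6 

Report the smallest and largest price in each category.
SELECT category, MIN(price), MAX(price)
FROM sales
GROUP BY category

Result:
  Clothing: min=1852.43, max=1852.43
  Electronics: min=362.38, max=1213.99
  Food: min=518.07, max=518.07
  Sports: min=1226.82, max=1269.82
  Tools: min=88.44, max=1957.24
  Toys: min=1926.60, max=1926.60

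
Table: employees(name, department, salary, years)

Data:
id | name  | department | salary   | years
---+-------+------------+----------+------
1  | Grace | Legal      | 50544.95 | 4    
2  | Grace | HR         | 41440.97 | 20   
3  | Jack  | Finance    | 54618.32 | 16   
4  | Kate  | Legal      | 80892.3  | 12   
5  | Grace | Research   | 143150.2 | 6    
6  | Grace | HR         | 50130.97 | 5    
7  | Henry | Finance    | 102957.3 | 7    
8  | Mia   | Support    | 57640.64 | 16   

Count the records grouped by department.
SELECT department, COUNT(*) as count
FROM employees
GROUP BY department

Result:
  Finance: 2
  HR: 2
  Legal: 2
  Research: 1
  Support: 1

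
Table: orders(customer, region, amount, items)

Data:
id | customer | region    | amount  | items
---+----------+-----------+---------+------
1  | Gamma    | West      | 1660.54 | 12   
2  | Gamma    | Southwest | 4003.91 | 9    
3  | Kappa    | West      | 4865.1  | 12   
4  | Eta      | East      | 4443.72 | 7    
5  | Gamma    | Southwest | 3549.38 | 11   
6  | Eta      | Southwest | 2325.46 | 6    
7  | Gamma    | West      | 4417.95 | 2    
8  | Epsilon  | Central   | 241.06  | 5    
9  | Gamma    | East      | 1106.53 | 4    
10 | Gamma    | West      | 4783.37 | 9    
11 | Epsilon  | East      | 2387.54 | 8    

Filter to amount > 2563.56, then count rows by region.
SELECT region, COUNT(*)
FROM orders
WHERE amount > 2563.56
GROUP BY region

Note: WHERE filters rows before grouping.

Result:
  East: 1
  Southwest: 2
  West: 3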